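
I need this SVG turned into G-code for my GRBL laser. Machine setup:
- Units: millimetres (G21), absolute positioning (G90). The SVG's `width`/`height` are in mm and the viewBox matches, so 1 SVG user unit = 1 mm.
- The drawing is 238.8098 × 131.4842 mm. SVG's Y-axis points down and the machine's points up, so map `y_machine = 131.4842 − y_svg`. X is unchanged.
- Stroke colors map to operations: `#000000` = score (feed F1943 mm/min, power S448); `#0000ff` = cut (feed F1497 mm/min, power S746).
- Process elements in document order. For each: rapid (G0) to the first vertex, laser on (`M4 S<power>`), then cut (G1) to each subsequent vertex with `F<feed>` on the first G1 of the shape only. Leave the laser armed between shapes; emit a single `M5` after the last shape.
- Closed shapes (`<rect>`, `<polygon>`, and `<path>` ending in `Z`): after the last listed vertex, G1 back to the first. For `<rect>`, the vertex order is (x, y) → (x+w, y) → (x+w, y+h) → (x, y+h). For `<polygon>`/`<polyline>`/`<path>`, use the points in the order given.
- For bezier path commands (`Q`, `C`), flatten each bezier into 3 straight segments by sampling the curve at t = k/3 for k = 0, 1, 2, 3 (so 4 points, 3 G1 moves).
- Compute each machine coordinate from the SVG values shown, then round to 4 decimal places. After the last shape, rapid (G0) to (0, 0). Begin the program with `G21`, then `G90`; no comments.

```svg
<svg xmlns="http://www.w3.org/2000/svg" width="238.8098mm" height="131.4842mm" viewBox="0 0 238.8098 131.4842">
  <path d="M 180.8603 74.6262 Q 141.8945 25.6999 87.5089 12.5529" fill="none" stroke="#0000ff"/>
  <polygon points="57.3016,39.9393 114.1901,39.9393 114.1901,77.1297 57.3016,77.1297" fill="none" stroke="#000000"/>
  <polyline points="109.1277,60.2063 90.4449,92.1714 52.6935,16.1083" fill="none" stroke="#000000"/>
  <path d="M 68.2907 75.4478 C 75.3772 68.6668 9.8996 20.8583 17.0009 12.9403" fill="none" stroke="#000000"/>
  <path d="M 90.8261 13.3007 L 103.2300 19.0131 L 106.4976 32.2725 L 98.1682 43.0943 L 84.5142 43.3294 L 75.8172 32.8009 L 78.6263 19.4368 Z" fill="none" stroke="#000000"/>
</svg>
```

G21
G90
G0 X180.8603 Y56.8580
M4 S746
G1 X153.1698 Y85.5001 F1497
G1 X122.0527 Y106.1912
G1 X87.5089 Y118.9313
G0 X57.3016 Y91.5449
M4 S448
G1 X114.1901 Y91.5449 F1943
G1 X114.1901 Y54.3545
G1 X57.3016 Y54.3545
G1 X57.3016 Y91.5449
G0 X109.1277 Y71.2779
M4 S448
G1 X90.4449 Y39.3128 F1943
G1 X52.6935 Y115.3759
G0 X68.2907 Y56.0364
M4 S448
G1 X56.5648 Y73.4963 F1943
G1 X28.7169 Y100.3260
G1 X17.0009 Y118.5439
G0 X90.8261 Y118.1835
M4 S448
G1 X103.2300 Y112.4711 F1943
G1 X106.4976 Y99.2117
G1 X98.1682 Y88.3899
G1 X84.5142 Y88.1548
G1 X75.8172 Y98.6833
G1 X78.6263 Y112.0474
G1 X90.8261 Y118.1835
M5
G0 X0.0000 Y0.0000

viewBox `0 0 238.8098 131.4842` with mm width/height → 1 unit = 1 mm. Flip: y_m = 131.4842 − y_svg.

**Shape 1** — `<path>` quadratic bezier, stroke `#0000ff` → cut (S746, F1497). Control points (SVG): P0=(180.8603,74.6262), P1=(141.8945,25.6999), P2=(87.5089,12.5529); sampled at t=k/3. Machine vertices: (180.8603,56.8580) → (153.1698,85.5001) → (122.0527,106.1912) → (87.5089,118.9313). Open path.

**Shape 2** — `<polygon>` rectangle, stroke `#000000` → score (S448, F1943). Machine vertices: (57.3016,91.5449) → (114.1901,91.5449) → (114.1901,54.3545) → (57.3016,54.3545) → (57.3016,91.5449). Closed: final G1 returns to the first vertex.

**Shape 3** — `<polyline>` open polyline, stroke `#000000` → score (S448, F1943). Machine vertices: (109.1277,71.2779) → (90.4449,39.3128) → (52.6935,115.3759). Open path.

**Shape 4** — `<path>` cubic bezier, stroke `#000000` → score (S448, F1943). Control points (SVG): P0=(68.2907,75.4478), P1=(75.3772,68.6668), P2=(9.8996,20.8583), P3=(17.0009,12.9403); sampled at t=k/3. Machine vertices: (68.2907,56.0364) → (56.5648,73.4963) → (28.7169,100.3260) → (17.0009,118.5439). Open path.

**Shape 5** — `<path>` regular polygon, stroke `#000000` → score (S448, F1943). Machine vertices: (90.8261,118.1835) → (103.2300,112.4711) → (106.4976,99.2117) → (98.1682,88.3899) → (84.5142,88.1548) → (75.8172,98.6833) → (78.6263,112.0474) → (90.8261,118.1835). Closed: final G1 returns to the first vertex.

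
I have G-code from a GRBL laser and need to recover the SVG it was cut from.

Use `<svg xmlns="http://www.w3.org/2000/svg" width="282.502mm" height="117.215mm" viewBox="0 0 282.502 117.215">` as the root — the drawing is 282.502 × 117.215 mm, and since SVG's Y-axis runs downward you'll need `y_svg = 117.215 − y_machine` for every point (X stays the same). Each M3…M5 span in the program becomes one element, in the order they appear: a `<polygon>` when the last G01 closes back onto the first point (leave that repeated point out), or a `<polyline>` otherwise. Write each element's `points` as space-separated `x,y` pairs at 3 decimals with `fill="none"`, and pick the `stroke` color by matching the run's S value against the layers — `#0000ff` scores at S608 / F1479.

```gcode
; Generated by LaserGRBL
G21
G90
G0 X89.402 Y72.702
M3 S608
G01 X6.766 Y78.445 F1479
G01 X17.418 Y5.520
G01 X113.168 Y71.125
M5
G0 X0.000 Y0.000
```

y_svg = 117.215 − y_m. Every run uses S608, so all elements get stroke `#0000ff` (score).

[1] open run; points: 89.402,44.513 6.766,38.770 17.418,111.695 113.168,46.090

<svg xmlns="http://www.w3.org/2000/svg" width="282.502mm" height="117.215mm" viewBox="0 0 282.502 117.215">
  <polyline points="89.402,44.513 6.766,38.770 17.418,111.695 113.168,46.090" fill="none" stroke="#0000ff"/>
</svg>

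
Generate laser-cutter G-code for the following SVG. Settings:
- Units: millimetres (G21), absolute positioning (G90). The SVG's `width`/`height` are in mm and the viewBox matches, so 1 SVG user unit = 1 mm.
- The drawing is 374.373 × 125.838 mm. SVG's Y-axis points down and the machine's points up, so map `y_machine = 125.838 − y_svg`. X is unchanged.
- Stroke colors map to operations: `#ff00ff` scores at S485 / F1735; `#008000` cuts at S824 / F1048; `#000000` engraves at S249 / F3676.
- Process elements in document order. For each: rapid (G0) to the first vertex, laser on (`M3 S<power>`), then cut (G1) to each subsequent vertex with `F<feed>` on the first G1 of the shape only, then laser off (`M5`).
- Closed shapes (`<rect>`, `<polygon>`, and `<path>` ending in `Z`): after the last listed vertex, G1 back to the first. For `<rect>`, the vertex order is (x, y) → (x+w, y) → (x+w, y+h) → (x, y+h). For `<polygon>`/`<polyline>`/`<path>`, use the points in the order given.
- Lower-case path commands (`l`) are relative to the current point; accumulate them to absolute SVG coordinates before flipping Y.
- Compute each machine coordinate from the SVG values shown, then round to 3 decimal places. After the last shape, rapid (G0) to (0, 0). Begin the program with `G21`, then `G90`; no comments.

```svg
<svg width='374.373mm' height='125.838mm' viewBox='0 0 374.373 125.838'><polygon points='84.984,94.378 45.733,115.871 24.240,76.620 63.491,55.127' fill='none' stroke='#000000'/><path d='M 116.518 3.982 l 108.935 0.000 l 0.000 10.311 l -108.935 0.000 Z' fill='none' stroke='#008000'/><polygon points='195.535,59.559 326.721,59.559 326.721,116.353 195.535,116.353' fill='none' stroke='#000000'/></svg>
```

G21
G90
G0 X84.984 Y31.460
M3 S249
G1 X45.733 Y9.967 F3676
G1 X24.240 Y49.218
G1 X63.491 Y70.711
G1 X84.984 Y31.460
M5
G0 X116.518 Y121.856
M3 S824
G1 X225.453 Y121.856 F1048
G1 X225.453 Y111.545
G1 X116.518 Y111.545
G1 X116.518 Y121.856
M5
G0 X195.535 Y66.279
M3 S249
G1 X326.721 Y66.279 F3676
G1 X326.721 Y9.485
G1 X195.535 Y9.485
G1 X195.535 Y66.279
M5
G0 X0.000 Y0.000

viewBox `0 0 374.373 125.838` with mm width/height → 1 unit = 1 mm. Flip: y_m = 125.838 − y_svg.

**Shape 1** — `<polygon>` regular polygon, stroke `#000000` → engrave (S249, F3676). Machine vertices: (84.984,31.460) → (45.733,9.967) → (24.240,49.218) → (63.491,70.711) → (84.984,31.460). Closed: final G1 returns to the first vertex.

**Shape 2** — `<path>` rectangle, stroke `#008000` → cut (S824, F1048). Machine vertices: (116.518,121.856) → (225.453,121.856) → (225.453,111.545) → (116.518,111.545) → (116.518,121.856). Closed: final G1 returns to the first vertex.

**Shape 3** — `<polygon>` rectangle, stroke `#000000` → engrave (S249, F3676). Machine vertices: (195.535,66.279) → (326.721,66.279) → (326.721,9.485) → (195.535,9.485) → (195.535,66.279). Closed: final G1 returns to the first vertex.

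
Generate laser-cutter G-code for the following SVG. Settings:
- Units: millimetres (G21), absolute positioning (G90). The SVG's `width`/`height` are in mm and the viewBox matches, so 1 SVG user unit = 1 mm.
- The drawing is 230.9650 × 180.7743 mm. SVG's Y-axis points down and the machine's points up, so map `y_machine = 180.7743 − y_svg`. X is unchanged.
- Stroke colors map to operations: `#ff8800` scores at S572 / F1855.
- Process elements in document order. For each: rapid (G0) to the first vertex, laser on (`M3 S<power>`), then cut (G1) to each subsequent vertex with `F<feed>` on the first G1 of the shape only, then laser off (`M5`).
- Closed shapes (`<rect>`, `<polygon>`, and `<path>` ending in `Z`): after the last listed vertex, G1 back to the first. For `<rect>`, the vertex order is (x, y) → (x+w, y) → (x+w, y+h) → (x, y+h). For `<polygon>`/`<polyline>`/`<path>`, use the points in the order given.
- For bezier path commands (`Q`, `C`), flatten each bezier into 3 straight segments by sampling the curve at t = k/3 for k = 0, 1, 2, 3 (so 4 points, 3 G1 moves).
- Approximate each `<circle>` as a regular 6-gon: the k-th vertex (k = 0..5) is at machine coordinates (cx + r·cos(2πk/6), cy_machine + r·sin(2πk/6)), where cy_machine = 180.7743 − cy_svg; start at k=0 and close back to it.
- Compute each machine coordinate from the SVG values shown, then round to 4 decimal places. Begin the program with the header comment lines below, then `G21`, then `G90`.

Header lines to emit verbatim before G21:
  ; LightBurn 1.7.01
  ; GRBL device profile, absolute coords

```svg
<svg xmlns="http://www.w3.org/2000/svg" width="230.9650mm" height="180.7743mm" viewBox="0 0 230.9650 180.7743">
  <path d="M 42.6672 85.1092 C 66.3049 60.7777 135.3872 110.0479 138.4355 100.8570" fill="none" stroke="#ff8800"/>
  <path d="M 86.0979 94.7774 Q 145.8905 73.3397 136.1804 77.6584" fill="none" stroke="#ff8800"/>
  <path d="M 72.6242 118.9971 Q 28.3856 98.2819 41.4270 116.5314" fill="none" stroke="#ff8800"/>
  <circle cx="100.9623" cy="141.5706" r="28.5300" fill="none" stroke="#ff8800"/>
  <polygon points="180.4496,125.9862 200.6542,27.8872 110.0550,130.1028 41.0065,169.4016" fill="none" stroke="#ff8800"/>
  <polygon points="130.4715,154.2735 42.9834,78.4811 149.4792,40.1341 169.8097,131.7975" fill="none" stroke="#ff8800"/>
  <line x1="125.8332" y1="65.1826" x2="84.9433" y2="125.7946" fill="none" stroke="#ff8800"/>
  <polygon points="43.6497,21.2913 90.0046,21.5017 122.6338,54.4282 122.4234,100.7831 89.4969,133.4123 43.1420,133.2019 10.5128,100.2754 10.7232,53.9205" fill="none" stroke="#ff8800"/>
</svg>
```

viewBox `0 0 230.9650 180.7743` with mm width/height → 1 unit = 1 mm. Flip: y_m = 180.7743 − y_svg.

**Shape 1** — `<path>` cubic bezier, stroke `#ff8800` → score (S572, F1855). Control points (SVG): P0=(42.6672,85.1092), P1=(66.3049,60.7777), P2=(135.3872,110.0479), P3=(138.4355,100.8570); sampled at t=k/3. Machine vertices: (42.6672,95.6651) → (77.3243,100.3539) → (117.5047,85.3222) → (138.4355,79.9173). Open path.

**Shape 2** — `<path>` quadratic bezier, stroke `#ff8800` → score (S572, F1855). Control points (SVG): P0=(86.0979,94.7774), P1=(145.8905,73.3397), P2=(136.1804,77.6584); sampled at t=k/3. Machine vertices: (86.0979,85.9969) → (118.2371,97.4269) → (134.9313,103.1332) → (136.1804,103.1159). Open path.

**Shape 3** — `<path>` quadratic bezier, stroke `#ff8800` → score (S572, F1855). Control points (SVG): P0=(72.6242,118.9971), P1=(28.3856,98.2819), P2=(41.4270,116.5314); sampled at t=k/3. Machine vertices: (72.6242,61.7772) → (49.4962,71.2579) → (39.0972,72.0798) → (41.4270,64.2429). Open path.

**Shape 4** — `<circle>` circle, stroke `#ff8800` → score (S572, F1855). Machine vertices: (129.4923,39.2037) → (115.2273,63.9114) → (86.6973,63.9114) → (72.4323,39.2037) → (86.6973,14.4960) → (115.2273,14.4960) → (129.4923,39.2037). Closed: final G1 returns to the first vertex.

**Shape 5** — `<polygon>` closed polygon, stroke `#ff8800` → score (S572, F1855). Machine vertices: (180.4496,54.7881) → (200.6542,152.8871) → (110.0550,50.6715) → (41.0065,11.3727) → (180.4496,54.7881). Closed: final G1 returns to the first vertex.

**Shape 6** — `<polygon>` closed polygon, stroke `#ff8800` → score (S572, F1855). Machine vertices: (130.4715,26.5008) → (42.9834,102.2932) → (149.4792,140.6402) → (169.8097,48.9768) → (130.4715,26.5008). Closed: final G1 returns to the first vertex.

**Shape 7** — `<line>` line segment, stroke `#ff8800` → score (S572, F1855). Machine vertices: (125.8332,115.5917) → (84.9433,54.9797). Open path.

**Shape 8** — `<polygon>` regular polygon, stroke `#ff8800` → score (S572, F1855). Machine vertices: (43.6497,159.4830) → (90.0046,159.2726) → (122.6338,126.3461) → (122.4234,79.9912) → (89.4969,47.3620) → (43.1420,47.5724) → (10.5128,80.4989) → (10.7232,126.8538) → (43.6497,159.4830). Closed: final G1 returns to the first vertex.

; LightBurn 1.7.01
; GRBL device profile, absolute coords
G21
G90
G0 X42.6672 Y95.6651
M3 S572
G1 X77.3243 Y100.3539 F1855
G1 X117.5047 Y85.3222
G1 X138.4355 Y79.9173
M5
G0 X86.0979 Y85.9969
M3 S572
G1 X118.2371 Y97.4269 F1855
G1 X134.9313 Y103.1332
G1 X136.1804 Y103.1159
M5
G0 X72.6242 Y61.7772
M3 S572
G1 X49.4962 Y71.2579 F1855
G1 X39.0972 Y72.0798
G1 X41.4270 Y64.2429
M5
G0 X129.4923 Y39.2037
M3 S572
G1 X115.2273 Y63.9114 F1855
G1 X86.6973 Y63.9114
G1 X72.4323 Y39.2037
G1 X86.6973 Y14.4960
G1 X115.2273 Y14.4960
G1 X129.4923 Y39.2037
M5
G0 X180.4496 Y54.7881
M3 S572
G1 X200.6542 Y152.8871 F1855
G1 X110.0550 Y50.6715
G1 X41.0065 Y11.3727
G1 X180.4496 Y54.7881
M5
G0 X130.4715 Y26.5008
M3 S572
G1 X42.9834 Y102.2932 F1855
G1 X149.4792 Y140.6402
G1 X169.8097 Y48.9768
G1 X130.4715 Y26.5008
M5
G0 X125.8332 Y115.5917
M3 S572
G1 X84.9433 Y54.9797 F1855
M5
G0 X43.6497 Y159.4830
M3 S572
G1 X90.0046 Y159.2726 F1855
G1 X122.6338 Y126.3461
G1 X122.4234 Y79.9912
G1 X89.4969 Y47.3620
G1 X43.1420 Y47.5724
G1 X10.5128 Y80.4989
G1 X10.7232 Y126.8538
G1 X43.6497 Y159.4830
M5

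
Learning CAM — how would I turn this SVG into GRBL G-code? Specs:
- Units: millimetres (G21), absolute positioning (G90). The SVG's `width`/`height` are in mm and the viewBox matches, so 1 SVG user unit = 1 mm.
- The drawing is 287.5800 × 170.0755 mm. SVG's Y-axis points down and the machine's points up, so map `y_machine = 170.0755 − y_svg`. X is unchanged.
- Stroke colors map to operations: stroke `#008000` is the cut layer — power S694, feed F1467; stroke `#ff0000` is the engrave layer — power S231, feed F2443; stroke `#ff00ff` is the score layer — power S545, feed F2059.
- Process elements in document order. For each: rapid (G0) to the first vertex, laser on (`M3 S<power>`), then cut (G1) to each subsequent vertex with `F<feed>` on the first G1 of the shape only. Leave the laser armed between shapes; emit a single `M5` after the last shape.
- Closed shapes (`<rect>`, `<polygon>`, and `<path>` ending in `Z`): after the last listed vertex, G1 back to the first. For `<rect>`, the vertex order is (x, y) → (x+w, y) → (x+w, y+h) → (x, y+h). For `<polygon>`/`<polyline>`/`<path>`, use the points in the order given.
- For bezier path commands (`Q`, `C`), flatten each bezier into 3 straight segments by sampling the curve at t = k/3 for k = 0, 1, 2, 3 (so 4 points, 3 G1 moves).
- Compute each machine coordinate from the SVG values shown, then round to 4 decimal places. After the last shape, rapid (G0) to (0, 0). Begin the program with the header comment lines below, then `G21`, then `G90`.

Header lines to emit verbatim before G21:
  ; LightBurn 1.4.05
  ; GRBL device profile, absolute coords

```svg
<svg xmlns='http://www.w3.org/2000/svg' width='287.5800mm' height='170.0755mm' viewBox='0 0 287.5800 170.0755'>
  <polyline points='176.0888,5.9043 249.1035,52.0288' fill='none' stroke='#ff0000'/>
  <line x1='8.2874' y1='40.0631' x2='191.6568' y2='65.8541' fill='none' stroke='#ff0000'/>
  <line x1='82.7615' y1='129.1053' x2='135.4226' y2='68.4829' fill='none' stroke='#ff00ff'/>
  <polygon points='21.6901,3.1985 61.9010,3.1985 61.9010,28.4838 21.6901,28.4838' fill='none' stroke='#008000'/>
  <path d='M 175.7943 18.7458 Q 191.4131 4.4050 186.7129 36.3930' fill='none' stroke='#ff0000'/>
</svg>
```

Since the viewBox matches the mm dimensions, user units are millimetres directly. The only transform is the Y-flip y_m = 170.0755 − y_svg.

Shape 1 is a line segment drawn with `<polyline>`. Its stroke #ff0000 means engrave at S231, F2443. After flipping Y the toolpath is (176.0888,164.1712) → (249.1035,118.0467).

Shape 2 is a line segment drawn with `<line>`. Its stroke #ff0000 means engrave at S231, F2443. After flipping Y the toolpath is (8.2874,130.0124) → (191.6568,104.2214).

Shape 3 is a line segment drawn with `<line>`. Its stroke #ff00ff means score at S545, F2059. After flipping Y the toolpath is (82.7615,40.9702) → (135.4226,101.5926).

Shape 4 is a rectangle drawn with `<polygon>`. Its stroke #008000 means cut at S694, F1467. After flipping Y the toolpath is (21.6901,166.8770) → (61.9010,166.8770) → (61.9010,141.5917) → (21.6901,141.5917) → (21.6901,166.8770), returning to the start.

Shape 5 is a quadratic bezier drawn with `<path>`. Its stroke #ff0000 means engrave at S231, F2443. After flipping Y the toolpath is (175.7943,151.3297) → (183.9492,155.7426) → (187.5887,149.8602) → (186.7129,133.6825).

; LightBurn 1.4.05
; GRBL device profile, absolute coords
G21
G90
G0 X176.0888 Y164.1712
M3 S231
G1 X249.1035 Y118.0467 F2443
G0 X8.2874 Y130.0124
M3 S231
G1 X191.6568 Y104.2214 F2443
G0 X82.7615 Y40.9702
M3 S545
G1 X135.4226 Y101.5926 F2059
G0 X21.6901 Y166.8770
M3 S694
G1 X61.9010 Y166.8770 F1467
G1 X61.9010 Y141.5917
G1 X21.6901 Y141.5917
G1 X21.6901 Y166.8770
G0 X175.7943 Y151.3297
M3 S231
G1 X183.9492 Y155.7426 F2443
G1 X187.5887 Y149.8602
G1 X186.7129 Y133.6825
M5
G0 X0.0000 Y0.0000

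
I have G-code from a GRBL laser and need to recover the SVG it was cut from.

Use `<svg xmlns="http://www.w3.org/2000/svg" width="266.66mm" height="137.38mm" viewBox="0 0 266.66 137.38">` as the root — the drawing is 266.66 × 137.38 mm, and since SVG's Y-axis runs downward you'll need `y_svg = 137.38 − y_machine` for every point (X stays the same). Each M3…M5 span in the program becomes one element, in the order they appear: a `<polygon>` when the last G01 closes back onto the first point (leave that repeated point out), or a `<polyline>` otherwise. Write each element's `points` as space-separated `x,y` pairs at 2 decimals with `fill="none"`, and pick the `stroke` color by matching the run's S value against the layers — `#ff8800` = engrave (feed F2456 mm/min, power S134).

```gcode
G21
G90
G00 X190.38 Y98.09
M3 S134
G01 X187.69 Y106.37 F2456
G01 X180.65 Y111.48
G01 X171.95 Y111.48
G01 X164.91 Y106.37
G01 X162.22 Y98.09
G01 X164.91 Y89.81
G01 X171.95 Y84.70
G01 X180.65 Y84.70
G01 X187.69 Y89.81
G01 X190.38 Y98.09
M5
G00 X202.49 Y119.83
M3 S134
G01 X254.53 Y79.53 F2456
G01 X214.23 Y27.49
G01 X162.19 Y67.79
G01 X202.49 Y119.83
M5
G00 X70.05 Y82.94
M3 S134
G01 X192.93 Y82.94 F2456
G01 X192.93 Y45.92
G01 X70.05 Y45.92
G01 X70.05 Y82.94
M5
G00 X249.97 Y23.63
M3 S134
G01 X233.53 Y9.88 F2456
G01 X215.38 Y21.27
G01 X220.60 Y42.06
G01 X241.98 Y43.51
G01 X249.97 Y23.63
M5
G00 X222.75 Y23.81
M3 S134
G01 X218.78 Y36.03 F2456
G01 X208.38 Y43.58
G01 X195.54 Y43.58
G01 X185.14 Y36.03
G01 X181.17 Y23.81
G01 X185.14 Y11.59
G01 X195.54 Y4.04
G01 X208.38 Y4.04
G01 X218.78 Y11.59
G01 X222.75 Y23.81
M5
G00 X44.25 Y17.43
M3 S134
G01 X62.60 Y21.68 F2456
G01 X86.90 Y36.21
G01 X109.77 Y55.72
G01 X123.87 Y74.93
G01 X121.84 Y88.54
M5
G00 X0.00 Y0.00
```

<svg xmlns="http://www.w3.org/2000/svg" width="266.66mm" height="137.38mm" viewBox="0 0 266.66 137.38">
  <polygon points="190.38,39.29 187.69,31.01 180.65,25.90 171.95,25.90 164.91,31.01 162.22,39.29 164.91,47.57 171.95,52.68 180.65,52.68 187.69,47.57" fill="none" stroke="#ff8800"/>
  <polygon points="202.49,17.55 254.53,57.85 214.23,109.89 162.19,69.59" fill="none" stroke="#ff8800"/>
  <polygon points="70.05,54.44 192.93,54.44 192.93,91.46 70.05,91.46" fill="none" stroke="#ff8800"/>
  <polygon points="249.97,113.75 233.53,127.50 215.38,116.11 220.60,95.32 241.98,93.87" fill="none" stroke="#ff8800"/>
  <polygon points="222.75,113.57 218.78,101.35 208.38,93.80 195.54,93.80 185.14,101.35 181.17,113.57 185.14,125.79 195.54,133.34 208.38,133.34 218.78,125.79" fill="none" stroke="#ff8800"/>
  <polyline points="44.25,119.95 62.60,115.70 86.90,101.17 109.77,81.66 123.87,62.45 121.84,48.84" fill="none" stroke="#ff8800"/>
</svg>

Each laser-on run becomes one SVG element. Flip Y back into SVG space with y_svg = 137.38 − y_machine. Every run uses S134, so all elements get stroke `#ff8800` (engrave).

Run 1: The run returns to its start, so emit a `<polygon>` with points (Y-flipped): 190.38,39.29 187.69,31.01 180.65,25.90 171.95,25.90 164.91,31.01 162.22,39.29 164.91,47.57 171.95,52.68 180.65,52.68 187.69,47.57.

Run 2: The run returns to its start, so emit a `<polygon>` with points (Y-flipped): 202.49,17.55 254.53,57.85 214.23,109.89 162.19,69.59.

Run 3: The run returns to its start, so emit a `<polygon>` with points (Y-flipped): 70.05,54.44 192.93,54.44 192.93,91.46 70.05,91.46.

Run 4: The run returns to its start, so emit a `<polygon>` with points (Y-flipped): 249.97,113.75 233.53,127.50 215.38,116.11 220.60,95.32 241.98,93.87.

Run 5: The run returns to its start, so emit a `<polygon>` with points (Y-flipped): 222.75,113.57 218.78,101.35 208.38,93.80 195.54,93.80 185.14,101.35 181.17,113.57 185.14,125.79 195.54,133.34 208.38,133.34 218.78,125.79.

Run 6: The run is open, so emit a `<polyline>` with points (Y-flipped): 44.25,119.95 62.60,115.70 86.90,101.17 109.77,81.66 123.87,62.45 121.84,48.84.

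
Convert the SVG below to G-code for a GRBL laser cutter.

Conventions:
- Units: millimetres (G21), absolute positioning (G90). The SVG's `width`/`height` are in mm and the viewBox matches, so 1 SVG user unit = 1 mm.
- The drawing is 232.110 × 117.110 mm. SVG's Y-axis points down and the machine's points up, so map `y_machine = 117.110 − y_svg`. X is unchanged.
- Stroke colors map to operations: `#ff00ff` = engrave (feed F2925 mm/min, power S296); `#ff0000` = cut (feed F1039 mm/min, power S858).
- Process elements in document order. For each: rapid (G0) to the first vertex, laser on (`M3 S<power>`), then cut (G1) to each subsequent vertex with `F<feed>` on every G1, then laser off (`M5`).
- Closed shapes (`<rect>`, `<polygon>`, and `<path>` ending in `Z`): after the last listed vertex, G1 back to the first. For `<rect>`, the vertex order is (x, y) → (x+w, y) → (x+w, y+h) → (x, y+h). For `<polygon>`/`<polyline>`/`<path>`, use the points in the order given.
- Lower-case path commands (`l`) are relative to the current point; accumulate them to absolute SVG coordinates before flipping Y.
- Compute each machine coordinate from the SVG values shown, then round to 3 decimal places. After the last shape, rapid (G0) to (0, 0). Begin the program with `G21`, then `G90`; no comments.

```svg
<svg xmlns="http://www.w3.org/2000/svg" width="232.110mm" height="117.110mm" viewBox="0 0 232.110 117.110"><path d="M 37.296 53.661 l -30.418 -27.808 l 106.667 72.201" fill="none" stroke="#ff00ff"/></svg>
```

G21
G90
G0 X37.296 Y63.449
M3 S296
G1 X6.878 Y91.257 F2925
G1 X113.545 Y19.056 F2925
M5
G0 X0.000 Y0.000

1 u = 1 mm; y_m = 117.110 − y.

[1] `<path>` open polyline, #ff00ff→engrave S296 F2925: (37.296,63.449) → (6.878,91.257) → (113.545,19.056)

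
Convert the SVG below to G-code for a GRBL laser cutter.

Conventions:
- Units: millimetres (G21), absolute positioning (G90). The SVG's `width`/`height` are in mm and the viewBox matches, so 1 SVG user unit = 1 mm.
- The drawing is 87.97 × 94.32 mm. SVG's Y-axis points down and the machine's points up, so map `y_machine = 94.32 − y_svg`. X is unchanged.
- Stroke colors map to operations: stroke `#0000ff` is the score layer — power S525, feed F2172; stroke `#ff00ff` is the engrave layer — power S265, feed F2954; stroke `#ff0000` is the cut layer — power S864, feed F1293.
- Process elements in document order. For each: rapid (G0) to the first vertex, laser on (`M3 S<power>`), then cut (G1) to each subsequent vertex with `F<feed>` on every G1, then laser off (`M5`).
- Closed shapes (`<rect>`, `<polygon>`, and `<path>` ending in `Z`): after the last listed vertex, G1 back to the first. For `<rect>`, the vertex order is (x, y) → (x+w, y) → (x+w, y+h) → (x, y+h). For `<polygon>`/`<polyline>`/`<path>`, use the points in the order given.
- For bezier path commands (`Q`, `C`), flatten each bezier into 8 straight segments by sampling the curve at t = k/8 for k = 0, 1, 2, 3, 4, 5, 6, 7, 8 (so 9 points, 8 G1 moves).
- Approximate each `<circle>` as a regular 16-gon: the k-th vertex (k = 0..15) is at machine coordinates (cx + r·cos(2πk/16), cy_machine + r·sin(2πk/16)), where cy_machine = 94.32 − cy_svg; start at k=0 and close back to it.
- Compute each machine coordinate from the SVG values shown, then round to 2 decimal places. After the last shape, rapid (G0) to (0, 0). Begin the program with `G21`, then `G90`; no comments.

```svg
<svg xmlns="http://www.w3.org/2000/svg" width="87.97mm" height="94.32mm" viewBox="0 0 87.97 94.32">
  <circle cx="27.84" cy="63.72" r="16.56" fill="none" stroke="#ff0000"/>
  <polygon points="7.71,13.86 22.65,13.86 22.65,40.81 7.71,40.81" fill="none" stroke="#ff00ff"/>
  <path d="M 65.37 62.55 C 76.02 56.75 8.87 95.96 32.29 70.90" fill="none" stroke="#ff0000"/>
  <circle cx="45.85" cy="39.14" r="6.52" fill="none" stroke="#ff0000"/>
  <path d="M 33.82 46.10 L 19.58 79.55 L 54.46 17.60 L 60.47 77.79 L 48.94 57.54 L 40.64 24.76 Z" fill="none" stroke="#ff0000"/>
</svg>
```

G21
G90
G0 X44.40 Y30.60
M3 S864
G1 X43.14 Y36.94 F1293
G1 X39.55 Y42.31 F1293
G1 X34.18 Y45.90 F1293
G1 X27.84 Y47.16 F1293
G1 X21.50 Y45.90 F1293
G1 X16.13 Y42.31 F1293
G1 X12.54 Y36.94 F1293
G1 X11.28 Y30.60 F1293
G1 X12.54 Y24.26 F1293
G1 X16.13 Y18.89 F1293
G1 X21.50 Y15.30 F1293
G1 X27.84 Y14.04 F1293
G1 X34.18 Y15.30 F1293
G1 X39.55 Y18.89 F1293
G1 X43.14 Y24.26 F1293
G1 X44.40 Y30.60 F1293
M5
G0 X7.71 Y80.46
M3 S265
G1 X22.65 Y80.46 F2954
G1 X22.65 Y53.51 F2954
G1 X7.71 Y53.51 F2954
G1 X7.71 Y80.46 F2954
M5
G0 X65.37 Y31.77
M3 S864
G1 X66.05 Y32.05 F1293
G1 X61.40 Y29.39 F1293
G1 X53.41 Y25.07 F1293
G1 X44.04 Y20.37 F1293
G1 X35.27 Y16.58 F1293
G1 X29.08 Y14.97 F1293
G1 X27.42 Y16.82 F1293
G1 X32.29 Y23.42 F1293
M5
G0 X52.37 Y55.18
M3 S864
G1 X51.87 Y57.68 F1293
G1 X50.46 Y59.79 F1293
G1 X48.35 Y61.20 F1293
G1 X45.85 Y61.70 F1293
G1 X43.35 Y61.20 F1293
G1 X41.24 Y59.79 F1293
G1 X39.83 Y57.68 F1293
G1 X39.33 Y55.18 F1293
G1 X39.83 Y52.68 F1293
G1 X41.24 Y50.57 F1293
G1 X43.35 Y49.16 F1293
G1 X45.85 Y48.66 F1293
G1 X48.35 Y49.16 F1293
G1 X50.46 Y50.57 F1293
G1 X51.87 Y52.68 F1293
G1 X52.37 Y55.18 F1293
M5
G0 X33.82 Y48.22
M3 S864
G1 X19.58 Y14.77 F1293
G1 X54.46 Y76.72 F1293
G1 X60.47 Y16.53 F1293
G1 X48.94 Y36.78 F1293
G1 X40.64 Y69.56 F1293
G1 X33.82 Y48.22 F1293
M5
G0 X0.00 Y0.00

viewBox `0 0 87.97 94.32` with mm width/height → 1 unit = 1 mm. Flip: y_m = 94.32 − y_svg.

**Shape 1** — `<circle>` circle, stroke `#ff0000` → cut (S864, F1293). Machine vertices: (44.40,30.60) → (43.14,36.94) → (39.55,42.31) → (34.18,45.90) → (27.84,47.16) → (21.50,45.90) → (16.13,42.31) → (12.54,36.94) → (11.28,30.60) → (12.54,24.26) → (16.13,18.89) → (21.50,15.30) → (27.84,14.04) → (34.18,15.30) → (39.55,18.89) → (43.14,24.26) → (44.40,30.60). Closed: final G1 returns to the first vertex.

**Shape 2** — `<polygon>` rectangle, stroke `#ff00ff` → engrave (S265, F2954). Machine vertices: (7.71,80.46) → (22.65,80.46) → (22.65,53.51) → (7.71,53.51) → (7.71,80.46). Closed: final G1 returns to the first vertex.

**Shape 3** — `<path>` cubic bezier, stroke `#ff0000` → cut (S864, F1293). Control points (SVG): P0=(65.37,62.55), P1=(76.02,56.75), P2=(8.87,95.96), P3=(32.29,70.90); sampled at t=k/8. Machine vertices: (65.37,31.77) → (66.05,32.05) → (61.40,29.39) → (53.41,25.07) → (44.04,20.37) → (35.27,16.58) → (29.08,14.97) → (27.42,16.82) → (32.29,23.42). Open path.

**Shape 4** — `<circle>` circle, stroke `#ff0000` → cut (S864, F1293). Machine vertices: (52.37,55.18) → (51.87,57.68) → (50.46,59.79) → (48.35,61.20) → (45.85,61.70) → (43.35,61.20) → (41.24,59.79) → (39.83,57.68) → (39.33,55.18) → (39.83,52.68) → (41.24,50.57) → (43.35,49.16) → (45.85,48.66) → (48.35,49.16) → (50.46,50.57) → (51.87,52.68) → (52.37,55.18). Closed: final G1 returns to the first vertex.

**Shape 5** — `<path>` closed polygon, stroke `#ff0000` → cut (S864, F1293). Machine vertices: (33.82,48.22) → (19.58,14.77) → (54.46,76.72) → (60.47,16.53) → (48.94,36.78) → (40.64,69.56) → (33.82,48.22). Closed: final G1 returns to the first vertex.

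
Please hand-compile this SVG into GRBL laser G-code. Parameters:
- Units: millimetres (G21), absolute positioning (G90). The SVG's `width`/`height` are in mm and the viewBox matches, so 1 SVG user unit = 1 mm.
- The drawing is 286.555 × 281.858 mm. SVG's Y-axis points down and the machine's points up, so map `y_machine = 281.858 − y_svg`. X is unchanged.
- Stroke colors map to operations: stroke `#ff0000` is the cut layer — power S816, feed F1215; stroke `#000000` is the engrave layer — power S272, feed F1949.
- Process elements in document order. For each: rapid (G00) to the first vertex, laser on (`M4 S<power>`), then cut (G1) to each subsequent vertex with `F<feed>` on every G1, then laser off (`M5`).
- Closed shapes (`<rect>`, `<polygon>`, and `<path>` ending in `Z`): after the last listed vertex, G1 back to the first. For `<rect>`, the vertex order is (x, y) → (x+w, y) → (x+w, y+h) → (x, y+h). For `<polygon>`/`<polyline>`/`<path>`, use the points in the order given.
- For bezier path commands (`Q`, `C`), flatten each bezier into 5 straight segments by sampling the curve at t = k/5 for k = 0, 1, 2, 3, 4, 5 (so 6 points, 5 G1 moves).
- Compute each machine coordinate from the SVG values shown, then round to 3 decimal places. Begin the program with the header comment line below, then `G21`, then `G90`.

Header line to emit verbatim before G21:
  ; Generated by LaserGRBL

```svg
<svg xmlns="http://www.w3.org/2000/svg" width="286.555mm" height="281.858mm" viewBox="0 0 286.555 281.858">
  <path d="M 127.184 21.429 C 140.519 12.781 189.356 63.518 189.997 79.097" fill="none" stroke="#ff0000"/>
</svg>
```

viewBox `0 0 286.555 281.858` with mm width/height → 1 unit = 1 mm. Flip: y_m = 281.858 − y_svg.

**Shape 1** — `<path>` cubic bezier, stroke `#ff0000` → cut (S816, F1215). Control points (SVG): P0=(127.184,21.429), P1=(140.519,12.781), P2=(189.356,63.518), P3=(189.997,79.097); sampled at t=k/5. Machine vertices: (127.184,260.429) → (138.776,259.248) → (154.870,248.353) → (171.450,232.281) → (184.498,215.571) → (189.997,202.761). Open path.

; Generated by LaserGRBL
G21
G90
G00 X127.184 Y260.429
M4 S816
G1 X138.776 Y259.248 F1215
G1 X154.870 Y248.353 F1215
G1 X171.450 Y232.281 F1215
G1 X184.498 Y215.571 F1215
G1 X189.997 Y202.761 F1215
M5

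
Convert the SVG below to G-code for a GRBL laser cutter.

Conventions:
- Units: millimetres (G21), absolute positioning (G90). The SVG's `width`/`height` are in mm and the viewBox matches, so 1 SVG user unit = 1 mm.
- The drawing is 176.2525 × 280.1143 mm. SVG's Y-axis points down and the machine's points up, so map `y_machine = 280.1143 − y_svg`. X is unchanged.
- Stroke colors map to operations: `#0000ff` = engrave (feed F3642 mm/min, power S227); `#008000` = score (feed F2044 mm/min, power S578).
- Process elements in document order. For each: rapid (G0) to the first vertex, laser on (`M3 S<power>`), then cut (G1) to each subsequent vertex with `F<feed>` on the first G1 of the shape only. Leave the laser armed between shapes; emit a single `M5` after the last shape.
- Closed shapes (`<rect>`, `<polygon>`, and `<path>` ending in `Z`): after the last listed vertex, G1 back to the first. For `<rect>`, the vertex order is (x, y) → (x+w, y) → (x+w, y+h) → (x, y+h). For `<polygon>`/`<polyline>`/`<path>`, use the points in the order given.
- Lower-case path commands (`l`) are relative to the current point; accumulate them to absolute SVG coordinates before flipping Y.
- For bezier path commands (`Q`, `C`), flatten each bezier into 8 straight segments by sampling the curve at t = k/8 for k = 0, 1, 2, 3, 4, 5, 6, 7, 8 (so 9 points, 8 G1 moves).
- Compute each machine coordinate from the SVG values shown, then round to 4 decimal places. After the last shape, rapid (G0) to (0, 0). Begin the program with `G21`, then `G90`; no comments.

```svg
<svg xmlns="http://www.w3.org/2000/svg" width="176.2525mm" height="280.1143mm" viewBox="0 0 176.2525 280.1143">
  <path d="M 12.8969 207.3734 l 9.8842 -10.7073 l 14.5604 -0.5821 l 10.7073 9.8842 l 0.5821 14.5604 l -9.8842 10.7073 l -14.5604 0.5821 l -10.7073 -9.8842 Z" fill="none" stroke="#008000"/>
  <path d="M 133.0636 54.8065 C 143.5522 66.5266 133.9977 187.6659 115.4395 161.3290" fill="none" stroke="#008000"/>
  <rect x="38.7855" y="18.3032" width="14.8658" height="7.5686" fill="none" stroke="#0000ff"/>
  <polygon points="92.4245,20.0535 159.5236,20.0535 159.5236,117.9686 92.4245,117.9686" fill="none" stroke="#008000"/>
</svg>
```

G21
G90
G0 X12.8969 Y72.7409
M3 S578
G1 X22.7811 Y83.4482 F2044
G1 X37.3415 Y84.0303
G1 X48.0488 Y74.1461
G1 X48.6309 Y59.5857
G1 X38.7467 Y48.8784
G1 X24.1863 Y48.2963
G1 X13.4790 Y58.1805
G1 X12.8969 Y72.7409
G0 X133.0636 Y225.3078
M3 S578
G1 X136.0789 Y216.2855 F2044
G1 X137.3445 Y200.0156
G1 X136.9897 Y179.5087
G1 X135.1441 Y157.7752
G1 X131.9369 Y137.8256
G1 X127.4975 Y122.6704
G1 X121.9552 Y115.3202
G1 X115.4395 Y118.7853
G0 X38.7855 Y261.8111
M3 S227
G1 X53.6513 Y261.8111 F3642
G1 X53.6513 Y254.2425
G1 X38.7855 Y254.2425
G1 X38.7855 Y261.8111
G0 X92.4245 Y260.0608
M3 S578
G1 X159.5236 Y260.0608 F2044
G1 X159.5236 Y162.1457
G1 X92.4245 Y162.1457
G1 X92.4245 Y260.0608
M5
G0 X0.0000 Y0.0000

viewBox `0 0 176.2525 280.1143` with mm width/height → 1 unit = 1 mm. Flip: y_m = 280.1143 − y_svg.

**Shape 1** — `<path>` regular polygon, stroke `#008000` → score (S578, F2044). Machine vertices: (12.8969,72.7409) → (22.7811,83.4482) → (37.3415,84.0303) → (48.0488,74.1461) → (48.6309,59.5857) → (38.7467,48.8784) → (24.1863,48.2963) → (13.4790,58.1805) → (12.8969,72.7409). Closed: final G1 returns to the first vertex.

**Shape 2** — `<path>` cubic bezier, stroke `#008000` → score (S578, F2044). Control points (SVG): P0=(133.0636,54.8065), P1=(143.5522,66.5266), P2=(133.9977,187.6659), P3=(115.4395,161.3290); sampled at t=k/8. Machine vertices: (133.0636,225.3078) → (136.0789,216.2855) → (137.3445,200.0156) → (136.9897,179.5087) → (135.1441,157.7752) → (131.9369,137.8256) → (127.4975,122.6704) → (121.9552,115.3202) → (115.4395,118.7853). Open path.

**Shape 3** — `<rect>` rectangle, stroke `#0000ff` → engrave (S227, F3642). Machine vertices: (38.7855,261.8111) → (53.6513,261.8111) → (53.6513,254.2425) → (38.7855,254.2425) → (38.7855,261.8111). Closed: final G1 returns to the first vertex.

**Shape 4** — `<polygon>` rectangle, stroke `#008000` → score (S578, F2044). Machine vertices: (92.4245,260.0608) → (159.5236,260.0608) → (159.5236,162.1457) → (92.4245,162.1457) → (92.4245,260.0608). Closed: final G1 returns to the first vertex.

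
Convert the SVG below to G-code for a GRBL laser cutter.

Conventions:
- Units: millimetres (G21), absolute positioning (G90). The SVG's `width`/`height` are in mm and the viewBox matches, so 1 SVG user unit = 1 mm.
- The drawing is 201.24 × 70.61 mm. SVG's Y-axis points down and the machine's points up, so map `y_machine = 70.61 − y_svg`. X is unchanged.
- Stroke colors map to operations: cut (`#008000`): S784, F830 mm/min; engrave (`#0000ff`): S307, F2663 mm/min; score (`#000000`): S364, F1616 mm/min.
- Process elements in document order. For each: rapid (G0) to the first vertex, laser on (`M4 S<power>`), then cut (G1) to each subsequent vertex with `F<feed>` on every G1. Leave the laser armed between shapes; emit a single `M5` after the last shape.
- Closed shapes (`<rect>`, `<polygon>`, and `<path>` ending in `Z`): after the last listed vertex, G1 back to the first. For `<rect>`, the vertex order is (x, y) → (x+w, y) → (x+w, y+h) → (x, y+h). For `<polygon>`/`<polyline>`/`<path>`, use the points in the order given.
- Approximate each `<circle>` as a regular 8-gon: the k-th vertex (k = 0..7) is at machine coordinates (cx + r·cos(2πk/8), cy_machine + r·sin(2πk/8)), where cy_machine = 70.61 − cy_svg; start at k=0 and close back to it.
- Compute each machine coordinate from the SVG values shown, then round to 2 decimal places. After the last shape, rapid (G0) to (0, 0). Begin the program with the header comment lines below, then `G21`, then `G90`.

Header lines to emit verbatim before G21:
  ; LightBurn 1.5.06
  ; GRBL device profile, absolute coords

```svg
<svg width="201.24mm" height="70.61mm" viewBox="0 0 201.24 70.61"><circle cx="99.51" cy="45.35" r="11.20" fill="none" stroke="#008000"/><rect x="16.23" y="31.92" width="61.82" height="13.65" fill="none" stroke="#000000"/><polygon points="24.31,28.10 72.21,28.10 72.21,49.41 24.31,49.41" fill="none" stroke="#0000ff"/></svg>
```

1 u = 1 mm; y_m = 70.61 − y.

[1] `<circle>` circle, #008000→cut S784 F830: (110.71,25.26) → (107.43,33.18) → (99.51,36.46) → (91.59,33.18) → (88.31,25.26) → (91.59,17.34) → (99.51,14.06) → (107.43,17.34) → (110.71,25.26) (closed)

[2] `<rect>` rectangle, #000000→score S364 F1616: (16.23,38.69) → (78.05,38.69) → (78.05,25.04) → (16.23,25.04) → (16.23,38.69) (closed)

[3] `<polygon>` rectangle, #0000ff→engrave S307 F2663: (24.31,42.51) → (72.21,42.51) → (72.21,21.20) → (24.31,21.20) → (24.31,42.51) (closed)

; LightBurn 1.5.06
; GRBL device profile, absolute coords
G21
G90
G0 X110.71 Y25.26
M4 S784
G1 X107.43 Y33.18 F830
G1 X99.51 Y36.46 F830
G1 X91.59 Y33.18 F830
G1 X88.31 Y25.26 F830
G1 X91.59 Y17.34 F830
G1 X99.51 Y14.06 F830
G1 X107.43 Y17.34 F830
G1 X110.71 Y25.26 F830
G0 X16.23 Y38.69
M4 S364
G1 X78.05 Y38.69 F1616
G1 X78.05 Y25.04 F1616
G1 X16.23 Y25.04 F1616
G1 X16.23 Y38.69 F1616
G0 X24.31 Y42.51
M4 S307
G1 X72.21 Y42.51 F2663
G1 X72.21 Y21.20 F2663
G1 X24.31 Y21.20 F2663
G1 X24.31 Y42.51 F2663
M5
G0 X0.00 Y0.00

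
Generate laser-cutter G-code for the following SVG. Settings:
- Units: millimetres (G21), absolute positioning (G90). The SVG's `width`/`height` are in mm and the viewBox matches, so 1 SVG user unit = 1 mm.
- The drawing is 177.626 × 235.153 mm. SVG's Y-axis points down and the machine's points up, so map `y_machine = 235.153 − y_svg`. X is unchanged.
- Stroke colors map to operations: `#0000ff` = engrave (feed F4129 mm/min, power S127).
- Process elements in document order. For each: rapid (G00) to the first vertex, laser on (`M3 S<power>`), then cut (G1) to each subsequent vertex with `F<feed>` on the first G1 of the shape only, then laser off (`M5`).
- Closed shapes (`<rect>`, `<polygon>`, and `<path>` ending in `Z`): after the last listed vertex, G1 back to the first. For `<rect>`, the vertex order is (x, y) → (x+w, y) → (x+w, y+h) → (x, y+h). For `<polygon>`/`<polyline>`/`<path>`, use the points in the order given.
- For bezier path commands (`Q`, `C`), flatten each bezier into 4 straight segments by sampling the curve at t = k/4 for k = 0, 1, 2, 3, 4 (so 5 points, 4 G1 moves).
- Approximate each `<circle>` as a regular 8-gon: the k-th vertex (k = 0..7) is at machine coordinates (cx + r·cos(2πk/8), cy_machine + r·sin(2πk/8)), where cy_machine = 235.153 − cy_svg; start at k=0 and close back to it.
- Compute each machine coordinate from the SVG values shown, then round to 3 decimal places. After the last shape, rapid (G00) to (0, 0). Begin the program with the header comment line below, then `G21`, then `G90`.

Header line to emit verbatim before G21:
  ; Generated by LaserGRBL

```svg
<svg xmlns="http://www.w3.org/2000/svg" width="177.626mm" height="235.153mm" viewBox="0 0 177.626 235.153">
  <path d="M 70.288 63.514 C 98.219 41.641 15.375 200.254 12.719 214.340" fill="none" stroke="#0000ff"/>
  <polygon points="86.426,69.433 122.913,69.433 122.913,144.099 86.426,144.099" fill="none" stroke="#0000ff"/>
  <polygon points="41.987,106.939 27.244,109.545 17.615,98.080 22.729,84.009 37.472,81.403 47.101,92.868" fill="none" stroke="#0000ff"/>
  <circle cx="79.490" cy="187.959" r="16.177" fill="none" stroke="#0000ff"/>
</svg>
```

; Generated by LaserGRBL
G21
G90
G00 X70.288 Y171.639
M3 S127
G1 X73.450 Y159.281 F4129
G1 X52.974 Y109.711
G1 X26.762 Y53.398
G1 X12.719 Y20.813
M5
G00 X86.426 Y165.720
M3 S127
G1 X122.913 Y165.720 F4129
G1 X122.913 Y91.054
G1 X86.426 Y91.054
G1 X86.426 Y165.720
M5
G00 X41.987 Y128.214
M3 S127
G1 X27.244 Y125.608 F4129
G1 X17.615 Y137.073
G1 X22.729 Y151.144
G1 X37.472 Y153.750
G1 X47.101 Y142.285
G1 X41.987 Y128.214
M5
G00 X95.667 Y47.194
M3 S127
G1 X90.929 Y58.633 F4129
G1 X79.490 Y63.371
G1 X68.051 Y58.633
G1 X63.313 Y47.194
G1 X68.051 Y35.755
G1 X79.490 Y31.017
G1 X90.929 Y35.755
G1 X95.667 Y47.194
M5
G00 X0.000 Y0.000

viewBox `0 0 177.626 235.153` with mm width/height → 1 unit = 1 mm. Flip: y_m = 235.153 − y_svg.

**Shape 1** — `<path>` cubic bezier, stroke `#0000ff` → engrave (S127, F4129). Control points (SVG): P0=(70.288,63.514), P1=(98.219,41.641), P2=(15.375,200.254), P3=(12.719,214.340); sampled at t=k/4. Machine vertices: (70.288,171.639) → (73.450,159.281) → (52.974,109.711) → (26.762,53.398) → (12.719,20.813). Open path.

**Shape 2** — `<polygon>` rectangle, stroke `#0000ff` → engrave (S127, F4129). Machine vertices: (86.426,165.720) → (122.913,165.720) → (122.913,91.054) → (86.426,91.054) → (86.426,165.720). Closed: final G1 returns to the first vertex.

**Shape 3** — `<polygon>` regular polygon, stroke `#0000ff` → engrave (S127, F4129). Machine vertices: (41.987,128.214) → (27.244,125.608) → (17.615,137.073) → (22.729,151.144) → (37.472,153.750) → (47.101,142.285) → (41.987,128.214). Closed: final G1 returns to the first vertex.

**Shape 4** — `<circle>` circle, stroke `#0000ff` → engrave (S127, F4129). Machine vertices: (95.667,47.194) → (90.929,58.633) → (79.490,63.371) → (68.051,58.633) → (63.313,47.194) → (68.051,35.755) → (79.490,31.017) → (90.929,35.755) → (95.667,47.194). Closed: final G1 returns to the first vertex.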